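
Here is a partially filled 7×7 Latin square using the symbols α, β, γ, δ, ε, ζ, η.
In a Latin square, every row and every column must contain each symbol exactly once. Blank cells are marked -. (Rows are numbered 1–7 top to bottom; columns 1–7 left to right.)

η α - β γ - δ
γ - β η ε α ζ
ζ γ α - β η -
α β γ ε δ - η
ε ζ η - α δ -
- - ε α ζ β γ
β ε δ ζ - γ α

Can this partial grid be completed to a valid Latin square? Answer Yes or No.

Yes

No row or column among the givens repeats a symbol, and propagating forced cells runs into no contradiction.
One valid completion exists (for instance, η α ζ β γ ε δ / γ δ β η ε α ζ / ζ γ α δ β η ε / α β γ ε δ ζ η / ε ζ η γ α δ β / δ η ε α ζ β γ / β ε δ ζ η γ α).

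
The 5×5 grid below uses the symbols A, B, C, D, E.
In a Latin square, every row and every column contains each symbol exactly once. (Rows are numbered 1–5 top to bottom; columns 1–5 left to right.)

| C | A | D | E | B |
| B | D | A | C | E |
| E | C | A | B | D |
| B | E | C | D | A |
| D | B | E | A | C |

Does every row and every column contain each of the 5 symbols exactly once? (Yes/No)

No

Every row is a permutation, but column 1 contains B twice (at rows 2 and 4).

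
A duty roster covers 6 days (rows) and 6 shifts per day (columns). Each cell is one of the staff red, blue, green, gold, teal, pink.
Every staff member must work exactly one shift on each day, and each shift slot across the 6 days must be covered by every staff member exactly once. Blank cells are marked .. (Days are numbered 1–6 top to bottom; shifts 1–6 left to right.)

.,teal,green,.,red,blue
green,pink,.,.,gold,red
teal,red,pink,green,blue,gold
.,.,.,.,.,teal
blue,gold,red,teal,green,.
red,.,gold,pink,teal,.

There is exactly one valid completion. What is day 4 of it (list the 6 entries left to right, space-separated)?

gold green blue red pink teal

Day 4, shift 3: day 4 has {teal} and shift 3 has {red, green, gold, pink}, leaving only blue.
Day 4, shift 2: day 4 has {blue, teal} and shift 2 has {red, gold, teal, pink}, leaving only green.
Day 4, shift 5: day 4 has {blue, green, teal} and shift 5 has {red, blue, green, gold, teal}, leaving only pink.
Day 4, shift 1: day 4 has {blue, green, teal, pink} and shift 1 has {red, blue, green, teal}, leaving only gold.
Day 4, shift 4: day 4 has {blue, green, gold, teal, pink} and shift 4 has {green, teal, pink}, leaving only red.
So day 4 reads: gold green blue red pink teal.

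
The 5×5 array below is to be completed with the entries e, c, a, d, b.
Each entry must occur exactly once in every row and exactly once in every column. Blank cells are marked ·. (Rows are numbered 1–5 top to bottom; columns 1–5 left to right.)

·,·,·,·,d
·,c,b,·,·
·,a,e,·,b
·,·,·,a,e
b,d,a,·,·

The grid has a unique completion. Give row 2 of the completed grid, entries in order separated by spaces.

Row 2, column 5: row 2 has {c, b} and column 5 has {e, d, b}, leaving only a.
Row 1, column 3: row 1 has {d} and column 3 has {e, a, b}, leaving only c.
Row 4, column 2: row 4 has {e, a} and column 2 has {c, a, d}, leaving only b.
Row 1, column 2: row 1 has {c, d} and column 2 has {c, a, d, b}, leaving only e.
Row 1, column 1: row 1 has {e, c, d} and column 1 has {b}, leaving only a.
Row 1, column 4: row 1 has {e, c, a, d} and column 4 has {a}, leaving only b.
Row 4, column 3: row 4 has {e, a, b} and column 3 has {e, c, a, b}, leaving only d.
Row 4, column 1: row 4 has {e, a, d, b} and column 1 has {a, b}, leaving only c.
Row 3, column 1: row 3 has {e, a, b} and column 1 has {c, a, b}, leaving only d.
Row 2, column 1: row 2 has {c, a, b} and column 1 has {c, a, d, b}, leaving only e.
Row 2, column 4: row 2 has {e, c, a, b} and column 4 has {a, b}, leaving only d.
So row 2 reads: e c b d a.

e c b d a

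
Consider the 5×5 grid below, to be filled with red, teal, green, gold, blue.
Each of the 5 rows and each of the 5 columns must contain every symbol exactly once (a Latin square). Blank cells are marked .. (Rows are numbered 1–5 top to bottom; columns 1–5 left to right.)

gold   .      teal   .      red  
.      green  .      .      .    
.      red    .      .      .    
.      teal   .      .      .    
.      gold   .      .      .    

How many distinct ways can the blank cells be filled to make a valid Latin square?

56

Row 1, column 2: eliminating its row and column leaves {blue}.
Row 1, column 4: eliminating its row and column leaves {green, blue}.
Row 2, column 1: eliminating its row and column leaves {red, teal, blue}.
Row 2, column 3: eliminating its row and column leaves {red, gold, blue}.
Row 2, column 4: eliminating its row and column leaves {red, teal, gold, blue}.
Row 2, column 5: eliminating its row and column leaves {teal, gold, blue}.
Row 3, column 1: eliminating its row and column leaves {teal, green, blue}.
Row 3, column 3: eliminating its row and column leaves {green, gold, blue}.
Row 3, column 4: eliminating its row and column leaves {teal, green, gold, blue}.
Row 3, column 5: eliminating its row and column leaves {teal, green, gold, blue}.
Row 4, column 1: eliminating its row and column leaves {red, green, blue}.
Row 4, column 3: eliminating its row and column leaves {red, green, gold, blue}.
Row 4, column 4: eliminating its row and column leaves {red, green, gold, blue}.
Row 4, column 5: eliminating its row and column leaves {green, gold, blue}.
Row 5, column 1: eliminating its row and column leaves {red, teal, green, blue}.
Row 5, column 3: eliminating its row and column leaves {red, green, blue}.
Row 5, column 4: eliminating its row and column leaves {red, teal, green, blue}.
Row 5, column 5: eliminating its row and column leaves {teal, green, blue}.
Enumerating the assignments across these blanks that avoid any row or column repeat gives 56 completions.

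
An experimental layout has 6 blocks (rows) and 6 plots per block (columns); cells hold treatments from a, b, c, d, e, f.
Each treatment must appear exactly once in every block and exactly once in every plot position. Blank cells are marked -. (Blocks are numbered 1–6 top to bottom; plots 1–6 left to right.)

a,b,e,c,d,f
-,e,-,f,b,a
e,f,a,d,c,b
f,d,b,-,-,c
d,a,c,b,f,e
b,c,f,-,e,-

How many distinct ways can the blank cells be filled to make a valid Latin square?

Block 2, plot 1: eliminating its block and plot leaves {c}.
Block 2, plot 3: eliminating its block and plot leaves {d}.
Block 4, plot 4: eliminating its block and plot leaves {a, e}.
Block 4, plot 5: eliminating its block and plot leaves {a}.
Block 6, plot 4: eliminating its block and plot leaves {a}.
Block 6, plot 6: eliminating its block and plot leaves {d}.
Only one assignment across all blanks avoids any block or plot repeat, giving 1 completion.

1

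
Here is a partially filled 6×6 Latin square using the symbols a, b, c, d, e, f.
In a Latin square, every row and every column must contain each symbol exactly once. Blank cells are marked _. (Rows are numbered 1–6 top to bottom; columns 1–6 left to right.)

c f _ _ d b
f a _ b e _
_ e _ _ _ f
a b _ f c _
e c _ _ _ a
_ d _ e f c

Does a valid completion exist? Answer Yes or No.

No row or column among the givens repeats a symbol, and propagating forced cells runs into no contradiction.
One valid completion exists (for instance, c f e a d b / f a c b e d / d e b c a f / a b d f c e / e c f d b a / b d a e f c).

Yes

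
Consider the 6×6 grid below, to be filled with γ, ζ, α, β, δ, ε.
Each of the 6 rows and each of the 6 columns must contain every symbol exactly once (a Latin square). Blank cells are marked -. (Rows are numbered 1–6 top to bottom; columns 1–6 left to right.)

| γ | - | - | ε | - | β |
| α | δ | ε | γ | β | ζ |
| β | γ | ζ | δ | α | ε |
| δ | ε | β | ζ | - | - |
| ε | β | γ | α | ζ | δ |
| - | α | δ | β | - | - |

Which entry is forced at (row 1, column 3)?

Row 1 already has {γ, β, ε} and column 3 already has {γ, ζ, β, δ, ε}, so row 1, column 3 must be α.

α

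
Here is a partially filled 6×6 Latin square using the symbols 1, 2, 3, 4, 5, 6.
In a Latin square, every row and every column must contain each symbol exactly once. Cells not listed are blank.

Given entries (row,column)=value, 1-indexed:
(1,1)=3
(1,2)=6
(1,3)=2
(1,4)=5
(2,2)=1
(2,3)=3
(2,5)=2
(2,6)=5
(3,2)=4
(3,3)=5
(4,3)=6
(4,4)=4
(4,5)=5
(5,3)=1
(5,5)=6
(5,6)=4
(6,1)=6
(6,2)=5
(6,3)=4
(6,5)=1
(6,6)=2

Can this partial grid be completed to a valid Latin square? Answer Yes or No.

Yes

No row or column among the givens repeats a symbol, and propagating forced cells runs into no contradiction.
One valid completion exists (for instance, 3 6 2 5 4 1 / 4 1 3 6 2 5 / 2 4 5 1 3 6 / 1 2 6 4 5 3 / 5 3 1 2 6 4 / 6 5 4 3 1 2).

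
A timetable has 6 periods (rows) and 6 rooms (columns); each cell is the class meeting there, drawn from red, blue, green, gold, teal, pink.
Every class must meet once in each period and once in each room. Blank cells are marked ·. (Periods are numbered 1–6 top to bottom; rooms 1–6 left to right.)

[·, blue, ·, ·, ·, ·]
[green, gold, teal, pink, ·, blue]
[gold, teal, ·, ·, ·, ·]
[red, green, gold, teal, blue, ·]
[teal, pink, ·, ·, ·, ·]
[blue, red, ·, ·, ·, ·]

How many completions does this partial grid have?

14

Period 1, room 1: eliminating its period and room leaves {pink}.
Period 1, room 3: eliminating its period and room leaves {red, green, pink}.
Period 1, room 4: eliminating its period and room leaves {red, green, gold}.
Period 1, room 5: eliminating its period and room leaves {red, green, gold, teal, pink}.
Period 1, room 6: eliminating its period and room leaves {red, green, gold, teal, pink}.
Period 2, room 5: eliminating its period and room leaves {red}.
Period 3, room 3: eliminating its period and room leaves {red, blue, green, pink}.
Period 3, room 4: eliminating its period and room leaves {red, blue, green}.
Period 3, room 5: eliminating its period and room leaves {red, green, pink}.
Period 3, room 6: eliminating its period and room leaves {red, green, pink}.
Period 4, room 6: eliminating its period and room leaves {pink}.
Period 5, room 3: eliminating its period and room leaves {red, blue, green}.
Period 5, room 4: eliminating its period and room leaves {red, blue, green, gold}.
Period 5, room 5: eliminating its period and room leaves {red, green, gold}.
Period 5, room 6: eliminating its period and room leaves {red, green, gold}.
Period 6, room 3: eliminating its period and room leaves {green, pink}.
Period 6, room 4: eliminating its period and room leaves {green, gold}.
Period 6, room 5: eliminating its period and room leaves {green, gold, teal, pink}.
Period 6, room 6: eliminating its period and room leaves {green, gold, teal, pink}.
Enumerating the assignments across these blanks that avoid any period or room repeat gives 14 completions.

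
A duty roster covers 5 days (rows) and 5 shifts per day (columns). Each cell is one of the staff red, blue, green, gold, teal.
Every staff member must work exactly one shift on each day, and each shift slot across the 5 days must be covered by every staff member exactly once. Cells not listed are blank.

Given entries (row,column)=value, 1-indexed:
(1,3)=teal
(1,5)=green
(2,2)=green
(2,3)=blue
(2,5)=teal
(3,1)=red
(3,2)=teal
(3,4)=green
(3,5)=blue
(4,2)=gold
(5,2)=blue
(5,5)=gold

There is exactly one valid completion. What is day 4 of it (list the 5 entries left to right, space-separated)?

Day 4, shift 5: day 4 has {gold} and shift 5 has {blue, green, gold, teal}, leaving only red.
Day 4, shift 3: day 4 has {red, gold} and shift 3 has {blue, teal}, leaving only green.
Day 1, shift 2: day 1 has {green, teal} and shift 2 has {blue, green, gold, teal}, leaving only red.
Day 2, shift 1: day 2 has {blue, green, teal} and shift 1 has {red}, leaving only gold.
Day 1, shift 1: day 1 has {red, green, teal} and shift 1 has {red, gold}, leaving only blue.
Day 4, shift 1: day 4 has {red, green, gold} and shift 1 has {red, blue, gold}, leaving only teal.
Day 4, shift 4: day 4 has {red, green, gold, teal} and shift 4 has {green}, leaving only blue.
So day 4 reads: teal gold green blue red.

teal gold green blue red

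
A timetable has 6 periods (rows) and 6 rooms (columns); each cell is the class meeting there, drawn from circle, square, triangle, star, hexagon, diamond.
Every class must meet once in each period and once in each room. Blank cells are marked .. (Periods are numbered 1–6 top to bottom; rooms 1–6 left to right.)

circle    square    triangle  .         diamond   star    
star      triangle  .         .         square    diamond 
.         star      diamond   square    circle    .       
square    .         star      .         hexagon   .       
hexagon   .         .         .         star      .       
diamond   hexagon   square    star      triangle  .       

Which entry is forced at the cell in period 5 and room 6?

square

Period 1, room 4: period 1 has {circle, square, triangle, star, diamond} and room 4 has {square, star}, leaving only hexagon.
Period 2, room 4: period 2 has {square, triangle, star, diamond} and room 4 has {square, star, hexagon}, leaving only circle.
Period 2, room 3: period 2 has {circle, square, triangle, star, diamond} and room 3 has {square, triangle, star, diamond}, leaving only hexagon.
Period 3, room 1: period 3 has {circle, square, star, diamond} and room 1 has {circle, square, star, hexagon, diamond}, leaving only triangle.
Period 3, room 6: period 3 has {circle, square, triangle, star, diamond} and room 6 has {star, diamond}, leaving only hexagon.
Period 5, room 3: period 5 has {star, hexagon} and room 3 has {square, triangle, star, hexagon, diamond}, leaving only circle.
Period 5, room 2: period 5 has {circle, star, hexagon} and room 2 has {square, triangle, star, hexagon}, leaving only diamond.
Period 4, room 2: period 4 has {square, star, hexagon} and room 2 has {square, triangle, star, hexagon, diamond}, leaving only circle.
Period 4, room 6: period 4 has {circle, square, star, hexagon} and room 6 has {star, hexagon, diamond}, leaving only triangle.
Period 5 already has {circle, star, hexagon, diamond} and room 6 already has {triangle, star, hexagon, diamond}, so period 5, room 6 must be square.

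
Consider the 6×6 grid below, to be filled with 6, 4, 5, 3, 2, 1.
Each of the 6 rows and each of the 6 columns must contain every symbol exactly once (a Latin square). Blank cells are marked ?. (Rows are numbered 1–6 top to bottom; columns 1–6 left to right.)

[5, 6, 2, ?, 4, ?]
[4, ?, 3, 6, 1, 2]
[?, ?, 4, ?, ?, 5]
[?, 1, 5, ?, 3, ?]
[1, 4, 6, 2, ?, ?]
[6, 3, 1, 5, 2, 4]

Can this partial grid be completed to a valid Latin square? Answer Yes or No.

Yes

No row or column among the givens repeats a symbol, and propagating forced cells runs into no contradiction.
One valid completion exists (for instance, 5 6 2 3 4 1 / 4 5 3 6 1 2 / 3 2 4 1 6 5 / 2 1 5 4 3 6 / 1 4 6 2 5 3 / 6 3 1 5 2 4).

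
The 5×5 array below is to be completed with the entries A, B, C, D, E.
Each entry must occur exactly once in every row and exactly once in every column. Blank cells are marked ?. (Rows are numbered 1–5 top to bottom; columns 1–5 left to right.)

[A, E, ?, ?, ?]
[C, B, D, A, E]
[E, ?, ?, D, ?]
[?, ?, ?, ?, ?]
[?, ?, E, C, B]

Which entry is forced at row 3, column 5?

A

Row 1, column 4: row 1 has {A, E} and column 4 has {A, C, D}, leaving only B.
Row 1, column 3: row 1 has {A, B, E} and column 3 has {D, E}, leaving only C.
Row 1, column 5: row 1 has {A, B, C, E} and column 5 has {B, E}, leaving only D.
Row 4, column 4: row 4 has {} and column 4 has {A, B, C, D}, leaving only E.
Row 5, column 1: row 5 has {B, C, E} and column 1 has {A, C, E}, leaving only D.
Row 4, column 1: row 4 has {E} and column 1 has {A, C, D, E}, leaving only B.
Row 4, column 3: row 4 has {B, E} and column 3 has {C, D, E}, leaving only A.
Row 3, column 3: row 3 has {D, E} and column 3 has {A, C, D, E}, leaving only B.
Row 4, column 5: row 4 has {A, B, E} and column 5 has {B, D, E}, leaving only C.
Row 3 already has {B, D, E} and column 5 already has {B, C, D, E}, so row 3, column 5 must be A.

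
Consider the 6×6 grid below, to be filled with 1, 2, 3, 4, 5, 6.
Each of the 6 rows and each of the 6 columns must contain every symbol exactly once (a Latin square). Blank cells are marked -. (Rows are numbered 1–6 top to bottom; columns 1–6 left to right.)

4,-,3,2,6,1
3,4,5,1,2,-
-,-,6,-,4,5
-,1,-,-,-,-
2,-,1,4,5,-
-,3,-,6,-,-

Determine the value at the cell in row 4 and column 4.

5

Row 1, column 2: row 1 has {1, 2, 3, 4, 6} and column 2 has {1, 3, 4}, leaving only 5.
Row 2, column 6: row 2 has {1, 2, 3, 4, 5} and column 6 has {1, 5}, leaving only 6.
Row 3, column 1: row 3 has {4, 5, 6} and column 1 has {2, 3, 4}, leaving only 1.
Row 3, column 2: row 3 has {1, 4, 5, 6} and column 2 has {1, 3, 4, 5}, leaving only 2.
Row 3, column 4: row 3 has {1, 2, 4, 5, 6} and column 4 has {1, 2, 4, 6}, leaving only 3.
Row 4 already has {1} and column 4 already has {1, 2, 3, 4, 6}, so row 4, column 4 must be 5.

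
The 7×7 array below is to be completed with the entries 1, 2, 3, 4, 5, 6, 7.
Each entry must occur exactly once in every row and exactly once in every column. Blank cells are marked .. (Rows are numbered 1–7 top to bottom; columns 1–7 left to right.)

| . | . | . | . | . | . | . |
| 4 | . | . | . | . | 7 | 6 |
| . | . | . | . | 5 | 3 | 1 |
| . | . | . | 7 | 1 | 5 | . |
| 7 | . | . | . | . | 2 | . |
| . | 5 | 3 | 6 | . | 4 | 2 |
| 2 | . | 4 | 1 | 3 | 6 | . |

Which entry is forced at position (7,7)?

Row 1, column 6: row 1 has {} and column 6 has {2, 3, 4, 5, 6, 7}, leaving only 1.
Row 2, column 5: row 2 has {4, 6, 7} and column 5 has {1, 3, 5}, leaving only 2.
Row 3, column 1: row 3 has {1, 3, 5} and column 1 has {2, 4, 7}, leaving only 6.
Row 4, column 1: row 4 has {1, 5, 7} and column 1 has {2, 4, 6, 7}, leaving only 3.
Row 1, column 1: row 1 has {1} and column 1 has {2, 3, 4, 6, 7}, leaving only 5.
Row 4, column 7: row 4 has {1, 3, 5, 7} and column 7 has {1, 2, 6}, leaving only 4.
Row 6, column 1: row 6 has {2, 3, 4, 5, 6} and column 1 has {2, 3, 4, 5, 6, 7}, leaving only 1.
Row 6, column 5: row 6 has {1, 2, 3, 4, 5, 6} and column 5 has {1, 2, 3, 5}, leaving only 7.
Row 7, column 2: row 7 has {1, 2, 3, 4, 6} and column 2 has {5}, leaving only 7.
Row 7 already has {1, 2, 3, 4, 6, 7} and column 7 already has {1, 2, 4, 6}, so row 7, column 7 must be 5.

5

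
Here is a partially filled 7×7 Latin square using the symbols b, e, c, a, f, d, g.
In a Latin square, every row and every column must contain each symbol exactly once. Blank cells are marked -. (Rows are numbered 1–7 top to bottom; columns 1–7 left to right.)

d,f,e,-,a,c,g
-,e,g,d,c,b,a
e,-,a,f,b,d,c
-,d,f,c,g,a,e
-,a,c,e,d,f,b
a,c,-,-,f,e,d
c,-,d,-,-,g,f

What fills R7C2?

b

Row 7 already has {c, f, d, g} and column 2 already has {e, c, a, f, d}, so row 7, column 2 must be b.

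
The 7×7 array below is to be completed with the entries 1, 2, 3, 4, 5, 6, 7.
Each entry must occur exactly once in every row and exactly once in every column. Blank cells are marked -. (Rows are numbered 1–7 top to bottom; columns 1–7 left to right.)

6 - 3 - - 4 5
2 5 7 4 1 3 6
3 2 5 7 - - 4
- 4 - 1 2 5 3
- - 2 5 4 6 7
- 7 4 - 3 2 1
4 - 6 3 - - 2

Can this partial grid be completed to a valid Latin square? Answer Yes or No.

No

Row 4, column 3: row 4 together with column 3 already contain {1, 2, 3, 4, 5, 6, 7} — every symbol — so nothing can go there. The grid has no valid completion.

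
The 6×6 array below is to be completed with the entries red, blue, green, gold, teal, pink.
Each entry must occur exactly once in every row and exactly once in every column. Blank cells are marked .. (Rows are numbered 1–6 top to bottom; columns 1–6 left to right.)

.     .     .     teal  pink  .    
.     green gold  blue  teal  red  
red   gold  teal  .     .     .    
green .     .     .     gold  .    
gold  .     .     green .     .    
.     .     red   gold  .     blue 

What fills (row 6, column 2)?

Row 1, column 1: row 1 has {teal, pink} and column 1 has {red, green, gold}, leaving only blue.
Row 1, column 2: row 1 has {blue, teal, pink} and column 2 has {green, gold}, leaving only red.
Row 1, column 3: row 1 has {red, blue, teal, pink} and column 3 has {red, gold, teal}, leaving only green.
Row 1, column 6: row 1 has {red, blue, green, teal, pink} and column 6 has {red, blue}, leaving only gold.
Row 2, column 1: row 2 has {red, blue, green, gold, teal} and column 1 has {red, blue, green, gold}, leaving only pink.
Row 3, column 4: row 3 has {red, gold, teal} and column 4 has {blue, green, gold, teal}, leaving only pink.
Row 3, column 6: row 3 has {red, gold, teal, pink} and column 6 has {red, blue, gold}, leaving only green.
Row 3, column 5: row 3 has {red, green, gold, teal, pink} and column 5 has {gold, teal, pink}, leaving only blue.
Row 4, column 4: row 4 has {green, gold} and column 4 has {blue, green, gold, teal, pink}, leaving only red.
Row 5, column 5: row 5 has {green, gold} and column 5 has {blue, gold, teal, pink}, leaving only red.
Row 6, column 1: row 6 has {red, blue, gold} and column 1 has {red, blue, green, gold, pink}, leaving only teal.
Row 6 already has {red, blue, gold, teal} and column 2 already has {red, green, gold}, so row 6, column 2 must be pink.

pink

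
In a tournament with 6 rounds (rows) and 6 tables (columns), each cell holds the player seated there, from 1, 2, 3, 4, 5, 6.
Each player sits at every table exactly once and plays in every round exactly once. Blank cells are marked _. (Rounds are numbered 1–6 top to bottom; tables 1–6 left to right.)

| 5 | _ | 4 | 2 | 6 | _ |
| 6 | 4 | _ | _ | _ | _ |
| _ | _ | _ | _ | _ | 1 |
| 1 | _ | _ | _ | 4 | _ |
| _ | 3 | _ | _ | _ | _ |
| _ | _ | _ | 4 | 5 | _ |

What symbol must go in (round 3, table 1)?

Round 1, table 2: round 1 has {2, 4, 5, 6} and table 2 has {3, 4}, leaving only 1.
Round 1, table 6: round 1 has {1, 2, 4, 5, 6} and table 6 has {1}, leaving only 3.
Round 3, table 1 is narrowed to {2, 3, 4}.
If it were 2, propagating the remaining blanks reaches a contradiction.
If it were 3, then round 6, table 6 would be left with no valid symbol.
So round 3, table 1 must be 4.

4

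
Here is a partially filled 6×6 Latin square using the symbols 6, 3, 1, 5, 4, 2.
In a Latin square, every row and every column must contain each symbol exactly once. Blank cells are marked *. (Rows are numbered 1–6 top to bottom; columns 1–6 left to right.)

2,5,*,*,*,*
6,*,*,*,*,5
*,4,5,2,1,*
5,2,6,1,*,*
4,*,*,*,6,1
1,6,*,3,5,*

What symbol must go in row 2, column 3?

Row 2, column 4: row 2 has {6, 5} and column 4 has {3, 1, 2}, leaving only 4.
Row 1, column 4: row 1 has {5, 2} and column 4 has {3, 1, 4, 2}, leaving only 6.
Row 3, column 1: row 3 has {1, 5, 4, 2} and column 1 has {6, 1, 5, 4, 2}, leaving only 3.
Row 3, column 6: row 3 has {3, 1, 5, 4, 2} and column 6 has {1, 5}, leaving only 6.
Row 5, column 2: row 5 has {6, 1, 4} and column 2 has {6, 5, 4, 2}, leaving only 3.
Row 2, column 2: row 2 has {6, 5, 4} and column 2 has {6, 3, 5, 4, 2}, leaving only 1.
Row 5, column 3: row 5 has {6, 3, 1, 4} and column 3 has {6, 5}, leaving only 2.
Row 2 already has {6, 1, 5, 4} and column 3 already has {6, 5, 2}, so row 2, column 3 must be 3.

3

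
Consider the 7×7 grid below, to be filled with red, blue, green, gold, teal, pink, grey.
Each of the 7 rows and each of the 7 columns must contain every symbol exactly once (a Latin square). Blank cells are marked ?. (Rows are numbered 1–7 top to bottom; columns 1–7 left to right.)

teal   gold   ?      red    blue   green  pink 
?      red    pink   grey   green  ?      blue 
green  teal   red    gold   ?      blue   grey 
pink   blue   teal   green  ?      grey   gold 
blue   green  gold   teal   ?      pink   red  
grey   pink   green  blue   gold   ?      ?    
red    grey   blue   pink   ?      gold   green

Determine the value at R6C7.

Row 6 already has {blue, green, gold, pink, grey} and column 7 already has {red, blue, green, gold, pink, grey}, so row 6, column 7 must be teal.

teal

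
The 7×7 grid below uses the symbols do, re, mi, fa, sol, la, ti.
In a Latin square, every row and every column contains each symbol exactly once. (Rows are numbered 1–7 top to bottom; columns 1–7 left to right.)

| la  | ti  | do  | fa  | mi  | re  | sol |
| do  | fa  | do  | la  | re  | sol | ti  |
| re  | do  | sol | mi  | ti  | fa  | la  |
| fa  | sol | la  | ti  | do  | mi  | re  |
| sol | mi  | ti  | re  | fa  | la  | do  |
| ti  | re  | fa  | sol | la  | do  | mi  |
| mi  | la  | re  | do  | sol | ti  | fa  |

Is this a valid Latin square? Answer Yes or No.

Row 2 contains do twice (at columns 1 and 3), so it is not a permutation.

No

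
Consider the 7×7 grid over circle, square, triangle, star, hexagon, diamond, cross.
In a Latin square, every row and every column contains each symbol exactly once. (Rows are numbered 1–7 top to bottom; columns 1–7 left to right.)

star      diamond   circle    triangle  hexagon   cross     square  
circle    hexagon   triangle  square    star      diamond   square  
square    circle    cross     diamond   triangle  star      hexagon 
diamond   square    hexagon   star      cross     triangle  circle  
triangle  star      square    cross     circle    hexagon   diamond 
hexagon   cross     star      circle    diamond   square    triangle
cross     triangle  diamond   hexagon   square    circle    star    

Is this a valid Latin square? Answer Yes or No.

No

Row 2 contains square twice (at columns 4 and 7), so it is not a permutation.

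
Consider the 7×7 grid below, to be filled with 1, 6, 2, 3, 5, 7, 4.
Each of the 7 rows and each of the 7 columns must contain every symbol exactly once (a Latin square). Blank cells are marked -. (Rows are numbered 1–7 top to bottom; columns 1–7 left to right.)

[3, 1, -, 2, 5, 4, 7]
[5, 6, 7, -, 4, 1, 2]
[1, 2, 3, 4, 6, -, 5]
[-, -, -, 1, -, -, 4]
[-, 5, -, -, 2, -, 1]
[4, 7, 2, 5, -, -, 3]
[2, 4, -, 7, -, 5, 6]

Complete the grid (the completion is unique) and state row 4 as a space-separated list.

Row 4, column 2: row 4 has {1, 4} and column 2 has {1, 6, 2, 5, 7, 4}, leaving only 3.
Row 4, column 5: row 4 has {1, 3, 4} and column 5 has {6, 2, 5, 4}, leaving only 7.
Row 4, column 1: row 4 has {1, 3, 7, 4} and column 1 has {1, 2, 3, 5, 4}, leaving only 6.
Row 4, column 3: row 4 has {1, 6, 3, 7, 4} and column 3 has {2, 3, 7}, leaving only 5.
Row 4, column 6: row 4 has {1, 6, 3, 5, 7, 4} and column 6 has {1, 5, 4}, leaving only 2.
So row 4 reads: 6 3 5 1 7 2 4.

6 3 5 1 7 2 4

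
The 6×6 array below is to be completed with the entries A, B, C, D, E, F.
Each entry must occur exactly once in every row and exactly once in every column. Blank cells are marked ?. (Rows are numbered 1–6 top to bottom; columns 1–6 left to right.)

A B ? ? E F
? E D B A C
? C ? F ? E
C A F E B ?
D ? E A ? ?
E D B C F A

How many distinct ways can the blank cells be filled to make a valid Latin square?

1

Row 1, column 3: eliminating its row and column leaves {C}.
Row 1, column 4: eliminating its row and column leaves {D}.
Row 2, column 1: eliminating its row and column leaves {F}.
Row 3, column 1: eliminating its row and column leaves {B}.
Row 3, column 3: eliminating its row and column leaves {A}.
Row 3, column 5: eliminating its row and column leaves {D}.
Row 4, column 6: eliminating its row and column leaves {D}.
Row 5, column 2: eliminating its row and column leaves {F}.
Row 5, column 5: eliminating its row and column leaves {C}.
Row 5, column 6: eliminating its row and column leaves {B}.
Only one assignment across all blanks avoids any row or column repeat, giving 1 completion.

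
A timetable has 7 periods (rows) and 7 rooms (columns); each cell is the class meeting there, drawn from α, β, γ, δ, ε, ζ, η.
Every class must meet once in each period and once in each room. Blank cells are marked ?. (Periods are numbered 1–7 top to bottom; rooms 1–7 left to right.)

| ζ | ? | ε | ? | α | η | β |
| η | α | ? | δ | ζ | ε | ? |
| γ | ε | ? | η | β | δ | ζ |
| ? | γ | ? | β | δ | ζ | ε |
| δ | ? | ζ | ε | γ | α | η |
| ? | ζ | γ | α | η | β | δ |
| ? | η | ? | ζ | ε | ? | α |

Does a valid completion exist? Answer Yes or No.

No period or room among the givens repeats a symbol, and propagating forced cells runs into no contradiction.
One valid completion exists (for instance, ζ δ ε γ α η β / η α β δ ζ ε γ / γ ε α η β δ ζ / α γ η β δ ζ ε / δ β ζ ε γ α η / ε ζ γ α η β δ / β η δ ζ ε γ α).

Yes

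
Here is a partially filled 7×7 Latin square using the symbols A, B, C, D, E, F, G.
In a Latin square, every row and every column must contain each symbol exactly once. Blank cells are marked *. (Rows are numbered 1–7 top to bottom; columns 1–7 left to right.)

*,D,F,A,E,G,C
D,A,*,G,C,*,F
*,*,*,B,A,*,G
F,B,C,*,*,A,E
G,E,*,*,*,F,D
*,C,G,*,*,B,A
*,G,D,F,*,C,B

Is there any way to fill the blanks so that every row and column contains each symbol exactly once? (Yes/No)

No

Row 7, column 5: row 7 together with column 5 already contain {A, B, C, D, E, F, G} — every symbol — so nothing can go there. The grid has no valid completion.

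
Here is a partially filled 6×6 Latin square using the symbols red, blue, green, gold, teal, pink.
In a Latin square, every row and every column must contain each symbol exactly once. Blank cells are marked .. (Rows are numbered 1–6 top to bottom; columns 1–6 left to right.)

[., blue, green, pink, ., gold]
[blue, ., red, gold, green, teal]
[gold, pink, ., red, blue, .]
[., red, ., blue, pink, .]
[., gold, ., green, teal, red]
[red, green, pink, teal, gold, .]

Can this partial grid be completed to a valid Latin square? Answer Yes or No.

Row 2, column 2: row 2 together with column 2 already contain {red, blue, green, gold, teal, pink} — every symbol — so nothing can go there. The grid has no valid completion.

No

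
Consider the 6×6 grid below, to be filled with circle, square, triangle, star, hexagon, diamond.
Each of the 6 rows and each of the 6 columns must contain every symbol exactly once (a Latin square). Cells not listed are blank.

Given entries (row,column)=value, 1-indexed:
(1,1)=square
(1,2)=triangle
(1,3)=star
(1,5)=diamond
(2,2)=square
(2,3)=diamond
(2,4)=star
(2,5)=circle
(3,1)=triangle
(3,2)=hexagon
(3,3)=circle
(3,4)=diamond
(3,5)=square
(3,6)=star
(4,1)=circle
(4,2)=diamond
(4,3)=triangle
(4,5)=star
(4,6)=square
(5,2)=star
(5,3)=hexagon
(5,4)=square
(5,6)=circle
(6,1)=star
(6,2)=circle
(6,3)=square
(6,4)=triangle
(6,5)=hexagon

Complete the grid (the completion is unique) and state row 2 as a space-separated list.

Row 2, column 1: row 2 has {circle, square, star, diamond} and column 1 has {circle, square, triangle, star}, leaving only hexagon.
Row 2, column 6: row 2 has {circle, square, star, hexagon, diamond} and column 6 has {circle, square, star}, leaving only triangle.
So row 2 reads: hexagon square diamond star circle triangle.

hexagon square diamond star circle triangle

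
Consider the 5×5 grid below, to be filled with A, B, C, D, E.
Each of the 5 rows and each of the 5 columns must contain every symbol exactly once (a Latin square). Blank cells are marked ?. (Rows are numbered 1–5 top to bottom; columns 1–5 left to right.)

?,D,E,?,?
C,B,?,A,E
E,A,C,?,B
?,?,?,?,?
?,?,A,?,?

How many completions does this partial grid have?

Row 1, column 1: eliminating its row and column leaves {A, B}.
Row 1, column 4: eliminating its row and column leaves {B, C}.
Row 1, column 5: eliminating its row and column leaves {A, C}.
Row 2, column 3: eliminating its row and column leaves {D}.
Row 3, column 4: eliminating its row and column leaves {D}.
Row 4, column 1: eliminating its row and column leaves {A, B, D}.
Row 4, column 2: eliminating its row and column leaves {C, E}.
Row 4, column 3: eliminating its row and column leaves {B, D}.
Row 4, column 4: eliminating its row and column leaves {B, C, D, E}.
Row 4, column 5: eliminating its row and column leaves {A, C, D}.
Row 5, column 1: eliminating its row and column leaves {B, D}.
Row 5, column 2: eliminating its row and column leaves {C, E}.
Row 5, column 4: eliminating its row and column leaves {B, C, D, E}.
Row 5, column 5: eliminating its row and column leaves {C, D}.
Enumerating the assignments across these blanks that avoid any row or column repeat gives 3 completions.

3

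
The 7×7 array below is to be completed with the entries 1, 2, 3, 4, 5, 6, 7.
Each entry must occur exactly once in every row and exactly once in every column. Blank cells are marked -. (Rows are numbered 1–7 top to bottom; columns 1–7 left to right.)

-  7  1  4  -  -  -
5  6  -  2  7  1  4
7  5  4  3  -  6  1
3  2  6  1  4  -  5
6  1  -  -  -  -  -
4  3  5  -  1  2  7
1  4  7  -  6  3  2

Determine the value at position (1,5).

Row 1, column 1: row 1 has {1, 4, 7} and column 1 has {1, 3, 4, 5, 6, 7}, leaving only 2.
Row 1, column 6: row 1 has {1, 2, 4, 7} and column 6 has {1, 2, 3, 6}, leaving only 5.
Row 1 already has {1, 2, 4, 5, 7} and column 5 already has {1, 4, 6, 7}, so row 1, column 5 must be 3.

3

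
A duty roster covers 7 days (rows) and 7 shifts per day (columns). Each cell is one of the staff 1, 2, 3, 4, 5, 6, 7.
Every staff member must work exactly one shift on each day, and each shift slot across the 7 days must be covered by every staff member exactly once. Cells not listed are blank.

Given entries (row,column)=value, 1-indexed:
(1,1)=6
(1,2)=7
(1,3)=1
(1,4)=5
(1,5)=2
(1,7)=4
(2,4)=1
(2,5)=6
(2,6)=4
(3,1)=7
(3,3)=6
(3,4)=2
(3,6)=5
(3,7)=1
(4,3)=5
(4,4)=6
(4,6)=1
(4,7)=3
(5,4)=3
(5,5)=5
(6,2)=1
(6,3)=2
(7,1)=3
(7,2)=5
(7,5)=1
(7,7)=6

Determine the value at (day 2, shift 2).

Day 1, shift 6: day 1 has {1, 2, 4, 5, 6, 7} and shift 6 has {1, 4, 5}, leaving only 3.
Day 2, shift 2 is narrowed to {2, 3}.
If it were 3, then day 7, shift 3 would be left with no valid symbol.
So day 2, shift 2 must be 2.

2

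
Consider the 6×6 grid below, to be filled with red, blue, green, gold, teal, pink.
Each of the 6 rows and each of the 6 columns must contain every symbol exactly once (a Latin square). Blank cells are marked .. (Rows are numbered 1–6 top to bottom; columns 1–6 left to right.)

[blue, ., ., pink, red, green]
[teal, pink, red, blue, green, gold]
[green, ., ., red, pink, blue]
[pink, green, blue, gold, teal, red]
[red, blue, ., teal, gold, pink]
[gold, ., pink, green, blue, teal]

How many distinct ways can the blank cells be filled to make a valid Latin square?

Row 1, column 2: eliminating its row and column leaves {gold, teal}.
Row 1, column 3: eliminating its row and column leaves {gold, teal}.
Row 3, column 2: eliminating its row and column leaves {gold, teal}.
Row 3, column 3: eliminating its row and column leaves {gold, teal}.
Row 5, column 3: eliminating its row and column leaves {green}.
Row 6, column 2: eliminating its row and column leaves {red}.
Enumerating the assignments across these blanks that avoid any row or column repeat gives 2 completions.

2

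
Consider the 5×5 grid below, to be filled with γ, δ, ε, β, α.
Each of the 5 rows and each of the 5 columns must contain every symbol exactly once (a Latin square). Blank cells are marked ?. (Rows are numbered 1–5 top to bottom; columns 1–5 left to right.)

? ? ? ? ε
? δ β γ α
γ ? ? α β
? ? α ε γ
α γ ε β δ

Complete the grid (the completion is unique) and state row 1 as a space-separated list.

Row 1, column 4: row 1 has {ε} and column 4 has {γ, ε, β, α}, leaving only δ.
Row 1, column 1: row 1 has {δ, ε} and column 1 has {γ, α}, leaving only β.
Row 1, column 2: row 1 has {δ, ε, β} and column 2 has {γ, δ}, leaving only α.
Row 1, column 3: row 1 has {δ, ε, β, α} and column 3 has {ε, β, α}, leaving only γ.
So row 1 reads: β α γ δ ε.

β α γ δ ε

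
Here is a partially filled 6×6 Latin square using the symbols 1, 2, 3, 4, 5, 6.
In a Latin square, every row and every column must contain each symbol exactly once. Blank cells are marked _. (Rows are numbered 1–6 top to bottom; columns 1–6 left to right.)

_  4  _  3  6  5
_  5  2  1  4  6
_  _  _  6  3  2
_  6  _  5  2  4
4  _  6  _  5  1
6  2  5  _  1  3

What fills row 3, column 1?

Row 1, column 3: row 1 has {3, 4, 5, 6} and column 3 has {2, 5, 6}, leaving only 1.
Row 1, column 1: row 1 has {1, 3, 4, 5, 6} and column 1 has {4, 6}, leaving only 2.
Row 2, column 1: row 2 has {1, 2, 4, 5, 6} and column 1 has {2, 4, 6}, leaving only 3.
Row 3, column 2: row 3 has {2, 3, 6} and column 2 has {2, 4, 5, 6}, leaving only 1.
Row 3 already has {1, 2, 3, 6} and column 1 already has {2, 3, 4, 6}, so row 3, column 1 must be 5.

5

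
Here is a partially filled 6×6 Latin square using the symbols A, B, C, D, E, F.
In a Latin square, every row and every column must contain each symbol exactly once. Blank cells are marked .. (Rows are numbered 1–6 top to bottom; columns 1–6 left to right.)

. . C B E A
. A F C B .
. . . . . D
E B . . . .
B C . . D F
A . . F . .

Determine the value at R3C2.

Row 2, column 1: row 2 has {A, B, C, F} and column 1 has {A, B, E}, leaving only D.
Row 1, column 1: row 1 has {A, B, C, E} and column 1 has {A, B, D, E}, leaving only F.
Row 1, column 2: row 1 has {A, B, C, E, F} and column 2 has {A, B, C}, leaving only D.
Row 2, column 6: row 2 has {A, B, C, D, F} and column 6 has {A, D, F}, leaving only E.
Row 3, column 1: row 3 has {D} and column 1 has {A, B, D, E, F}, leaving only C.
Row 4, column 6: row 4 has {B, E} and column 6 has {A, D, E, F}, leaving only C.
Row 6, column 2: row 6 has {A, F} and column 2 has {A, B, C, D}, leaving only E.
Row 3 already has {C, D} and column 2 already has {A, B, C, D, E}, so row 3, column 2 must be F.

F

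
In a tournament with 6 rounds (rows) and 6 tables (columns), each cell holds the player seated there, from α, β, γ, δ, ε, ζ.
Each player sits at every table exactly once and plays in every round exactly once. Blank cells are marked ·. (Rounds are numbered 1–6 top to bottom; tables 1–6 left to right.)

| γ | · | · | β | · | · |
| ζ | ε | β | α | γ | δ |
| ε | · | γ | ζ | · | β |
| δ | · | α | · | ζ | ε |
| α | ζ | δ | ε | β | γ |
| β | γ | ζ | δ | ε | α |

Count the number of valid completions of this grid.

2

Round 1, table 2: eliminating its round and table leaves {α, δ}.
Round 1, table 3: eliminating its round and table leaves {ε}.
Round 1, table 5: eliminating its round and table leaves {α, δ}.
Round 1, table 6: eliminating its round and table leaves {ζ}.
Round 3, table 2: eliminating its round and table leaves {α, δ}.
Round 3, table 5: eliminating its round and table leaves {α, δ}.
Round 4, table 2: eliminating its round and table leaves {β}.
Round 4, table 4: eliminating its round and table leaves {γ}.
Enumerating the assignments across these blanks that avoid any round or table repeat gives 2 completions.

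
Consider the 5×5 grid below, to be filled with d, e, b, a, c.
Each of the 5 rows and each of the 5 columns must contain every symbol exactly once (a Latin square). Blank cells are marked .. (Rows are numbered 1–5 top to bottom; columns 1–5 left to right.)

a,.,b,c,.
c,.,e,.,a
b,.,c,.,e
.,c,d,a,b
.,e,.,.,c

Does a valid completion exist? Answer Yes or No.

Row 1, column 2: row 1 has {b, a, c} and column 2 has {e, c}, so it must be d.
Now row 1, column 5: row 1 together with column 5 already contain {d, e, b, a, c} — every symbol — so nothing can go there. The grid has no valid completion.

No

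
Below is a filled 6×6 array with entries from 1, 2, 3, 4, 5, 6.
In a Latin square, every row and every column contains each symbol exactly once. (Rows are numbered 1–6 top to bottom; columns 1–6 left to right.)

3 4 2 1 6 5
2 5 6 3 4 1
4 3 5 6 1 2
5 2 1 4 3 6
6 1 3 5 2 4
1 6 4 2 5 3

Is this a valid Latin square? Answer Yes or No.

Yes

Each row is a permutation of the 6 symbols, and so is each column.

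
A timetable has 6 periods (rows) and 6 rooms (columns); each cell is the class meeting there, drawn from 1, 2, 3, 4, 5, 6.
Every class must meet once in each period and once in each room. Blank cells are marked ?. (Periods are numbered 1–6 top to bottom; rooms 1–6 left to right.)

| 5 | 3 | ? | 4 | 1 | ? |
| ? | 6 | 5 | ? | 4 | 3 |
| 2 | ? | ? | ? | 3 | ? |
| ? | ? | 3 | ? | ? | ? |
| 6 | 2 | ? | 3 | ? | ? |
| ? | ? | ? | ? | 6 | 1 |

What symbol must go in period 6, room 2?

Period 2, room 1: period 2 has {3, 4, 5, 6} and room 1 has {2, 5, 6}, leaving only 1.
Period 2, room 4: period 2 has {1, 3, 4, 5, 6} and room 4 has {3, 4}, leaving only 2.
Period 4, room 1: period 4 has {3} and room 1 has {1, 2, 5, 6}, leaving only 4.
Period 5, room 5: period 5 has {2, 3, 6} and room 5 has {1, 3, 4, 6}, leaving only 5.
Period 4, room 5: period 4 has {3, 4} and room 5 has {1, 3, 4, 5, 6}, leaving only 2.
Period 5, room 6: period 5 has {2, 3, 5, 6} and room 6 has {1, 3}, leaving only 4.
Period 5, room 3: period 5 has {2, 3, 4, 5, 6} and room 3 has {3, 5}, leaving only 1.
Period 6, room 1: period 6 has {1, 6} and room 1 has {1, 2, 4, 5, 6}, leaving only 3.
Period 6, room 4: period 6 has {1, 3, 6} and room 4 has {2, 3, 4}, leaving only 5.
Period 6 already has {1, 3, 5, 6} and room 2 already has {2, 3, 6}, so period 6, room 2 must be 4.

4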